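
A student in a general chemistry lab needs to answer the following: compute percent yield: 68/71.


% yield = actual/theoretical × 100
= 68/71 × 100
= 95.77%

95.77%


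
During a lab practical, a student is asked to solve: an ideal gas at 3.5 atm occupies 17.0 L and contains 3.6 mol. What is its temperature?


PV = nRT  (R = 0.08206 L·atm/(mol·K))
T = PV/(nR) = 3.5×17.0/(3.6×0.08206)
= 59.50/0.295416
= 201.41 K

201.41 K


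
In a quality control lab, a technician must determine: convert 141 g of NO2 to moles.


M(NO2) = 46.01 g/mol
n = mass/M = 141/46.01 = 3.0646 mol

3.0646 mol


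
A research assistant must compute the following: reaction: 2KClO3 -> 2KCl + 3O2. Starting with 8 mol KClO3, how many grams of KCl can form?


Mole ratio KCl:KClO3 = 2:2
n(KCl) = 8 × 2/2 = 8.000 mol
mass = 8.000 × 74.55 = 596.4 g

596.4 g


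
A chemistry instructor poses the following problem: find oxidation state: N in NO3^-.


x + 3(-2) = -1, so x = +5
Oxidation number: +5

+5


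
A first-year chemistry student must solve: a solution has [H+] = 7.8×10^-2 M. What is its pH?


pH = -log10([H+]) = -log10(7.8×10^-2)
= 2 - log10(7.8)
= 2 - 0.89
= 1.11

1.11


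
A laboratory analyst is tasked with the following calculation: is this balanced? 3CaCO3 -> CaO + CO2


Equation: 3CaCO3 -> CaO + CO2
Check atoms: C: 3≠1, Ca: 3≠1, O: 9≠3
Not balanced

No, not balanced


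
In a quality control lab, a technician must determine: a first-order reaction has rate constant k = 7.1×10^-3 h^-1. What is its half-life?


t½ = ln2/k = 0.693147/(7.1×10^-3 h^-1)
= 97.63 h

97.63 h


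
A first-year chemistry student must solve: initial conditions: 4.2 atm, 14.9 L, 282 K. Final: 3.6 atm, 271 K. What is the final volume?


P1V1/T1 = P2V2/T2
V2 = P1V1T2/(T1P2)
= 4.2×14.9×271/(282×3.6)
= 16.705 L

16.705 L


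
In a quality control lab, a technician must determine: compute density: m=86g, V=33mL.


ρ = mass/volume
= 86/33
= 2.606 g/mL

2.606 g/mL


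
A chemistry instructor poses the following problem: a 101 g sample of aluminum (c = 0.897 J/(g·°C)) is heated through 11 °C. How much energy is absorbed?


q = mcΔT = 101 × 0.897 × 11
= 996.57 J

996.57 J


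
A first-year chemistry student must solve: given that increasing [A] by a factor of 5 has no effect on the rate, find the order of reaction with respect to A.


rate ∝ [A]^n
rate ∝ [A]^0
Order in A: 0

0


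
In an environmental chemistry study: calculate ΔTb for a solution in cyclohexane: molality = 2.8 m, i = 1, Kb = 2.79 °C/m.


ΔTb = Kb × m × i
= 2.79 × 2.8 × 1
= 7.812 °C

7.812 °C


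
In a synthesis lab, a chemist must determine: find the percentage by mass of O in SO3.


M(SO3) = 1×32.07 + 3×16.0 = 80.07 g/mol
Mass of O = 3 × 16.0 = 48.00 g/mol
% O = 48.00/80.07 × 100 = 59.95%

59.95%


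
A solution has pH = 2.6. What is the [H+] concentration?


[H+] = 10^(-pH) = 10^(-2.6)
= 2.51×10^-3 M

2.51×10^-3 M


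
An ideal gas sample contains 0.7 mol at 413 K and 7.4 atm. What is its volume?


PV = nRT  (R = 0.08206 L·atm/(mol·K))
V = nRT/P = 0.7×0.08206×413/7.4
= 3.206 L

3.206 L


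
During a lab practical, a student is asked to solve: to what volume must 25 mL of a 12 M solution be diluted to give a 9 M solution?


C1V1 = C2V2
12 × 25 = 9 × V2
V2 = 300/9 = 33.33 mL

33.33 mL


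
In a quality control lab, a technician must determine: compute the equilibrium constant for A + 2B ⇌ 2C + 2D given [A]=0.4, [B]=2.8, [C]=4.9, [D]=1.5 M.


Kc = [C]^2[D]^2/([A][B]^2)
= (4.9^2 × 1.5^2)/(0.4^1 × 2.8^2)
= 54.0225/3.136
= 17.23

17.23


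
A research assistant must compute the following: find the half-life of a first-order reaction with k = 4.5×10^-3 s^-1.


t½ = ln2/k = 0.693147/(4.5×10^-3 s^-1)
= 154.0 s

154.0 s


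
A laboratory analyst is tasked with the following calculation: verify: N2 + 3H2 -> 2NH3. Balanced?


Equation: N2 + 3H2 -> 2NH3
Check atoms: H: 6=6, N: 2=2
Balanced

Yes, balanced


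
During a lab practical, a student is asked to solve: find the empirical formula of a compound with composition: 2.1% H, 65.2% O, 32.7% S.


Assume 100 g sample. Moles of each element:
  H: 2.1/1.008 = 2.083 mol
  O: 65.2/16.0 = 4.075 mol
  S: 32.7/32.07 = 1.02 mol
Divide by smallest (1.02):
  H: 2.083/1.02 = 2.04
  O: 4.075/1.02 = 4.0
  S: 1.02/1.02 = 1.0
Empirical formula: H2SO4

H2SO4


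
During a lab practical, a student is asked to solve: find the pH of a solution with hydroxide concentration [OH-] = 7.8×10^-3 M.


pOH = -log10([OH-]) = -log10(7.8×10^-3)
= 3 - log10(7.8) = 2.11
pH = 14 - pOH = 14 - 2.11 = 11.89

11.89


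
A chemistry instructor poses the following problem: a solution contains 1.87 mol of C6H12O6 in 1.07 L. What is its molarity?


M = n/V = 1.87/1.07 = 1.748 mol/L

1.748 M


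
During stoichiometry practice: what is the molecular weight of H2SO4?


M(H2SO4) = 2×1.008 + 1×32.07 + 4×16.0
= 2.02 + 32.07 + 64.0
= 98.09 g/mol

98.09 g/mol


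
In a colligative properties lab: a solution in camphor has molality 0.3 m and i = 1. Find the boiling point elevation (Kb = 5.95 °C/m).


ΔTb = Kb × m × i
= 5.95 × 0.3 × 1
= 1.785 °C

1.785 °C


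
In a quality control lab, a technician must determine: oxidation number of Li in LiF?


Group 1 metal: +1
Oxidation number: +1

+1


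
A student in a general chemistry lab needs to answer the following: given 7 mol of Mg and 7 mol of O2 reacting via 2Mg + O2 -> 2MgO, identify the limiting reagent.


Mole ratio available / coefficient:
  Mg: 7/2 = 3.500
  O2: 7/1 = 7.000
Smaller ratio is limiting.

Mg


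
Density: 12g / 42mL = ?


ρ = mass/volume
= 12/42
= 0.286 g/mL

0.286 g/mL


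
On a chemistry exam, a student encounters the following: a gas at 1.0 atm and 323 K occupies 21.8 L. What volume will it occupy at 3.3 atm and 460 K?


P1V1/T1 = P2V2/T2
V2 = P1V1T2/(T1P2)
= 1.0×21.8×460/(323×3.3)
= 9.408 L

9.408 L


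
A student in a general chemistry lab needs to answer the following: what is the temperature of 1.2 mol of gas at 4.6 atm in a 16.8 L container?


PV = nRT  (R = 0.08206 L·atm/(mol·K))
T = PV/(nR) = 4.6×16.8/(1.2×0.08206)
= 77.28/0.098472
= 784.79 K

784.79 K


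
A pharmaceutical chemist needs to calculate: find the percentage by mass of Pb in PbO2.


M(PbO2) = 1×207.2 + 2×16.0 = 239.20 g/mol
Mass of Pb = 1 × 207.2 = 207.20 g/mol
% Pb = 207.20/239.20 × 100 = 86.62%

86.62%


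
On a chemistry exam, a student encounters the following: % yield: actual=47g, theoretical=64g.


% yield = actual/theoretical × 100
= 47/64 × 100
= 73.44%

73.44%


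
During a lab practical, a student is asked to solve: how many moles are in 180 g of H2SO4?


M(H2SO4) = 98.09 g/mol
n = mass/M = 180/98.09 = 1.835 mol

1.835 mol


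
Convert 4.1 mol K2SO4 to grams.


M(K2SO4) = 174.27 g/mol
mass = n × M = 4.1 × 174.27 = 714.51 g

714.51 g


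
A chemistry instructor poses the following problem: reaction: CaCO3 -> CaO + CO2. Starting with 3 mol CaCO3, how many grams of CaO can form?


Mole ratio CaO:CaCO3 = 1:1
n(CaO) = 3 × 1/1 = 3.000 mol
mass = 3.000 × 56.08 = 168.24 g

168.24 g


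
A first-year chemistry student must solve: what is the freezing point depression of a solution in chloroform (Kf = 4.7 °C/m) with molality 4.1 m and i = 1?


ΔTf = Kf × m × i
= 4.7 × 4.1 × 1
= 19.27 °C

19.27 °C


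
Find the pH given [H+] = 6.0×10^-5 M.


pH = -log10([H+]) = -log10(6.0×10^-5)
= 5 - log10(6.0)
= 5 - 0.78
= 4.22

4.22


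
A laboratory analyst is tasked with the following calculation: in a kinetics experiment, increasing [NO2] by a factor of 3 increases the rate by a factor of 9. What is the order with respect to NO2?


rate ∝ [NO2]^n
3^n = 9 → n = 2
Order in NO2: 2

2


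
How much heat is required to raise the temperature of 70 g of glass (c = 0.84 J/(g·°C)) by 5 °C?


q = mcΔT = 70 × 0.84 × 5
= 294.00 J

294.00 J


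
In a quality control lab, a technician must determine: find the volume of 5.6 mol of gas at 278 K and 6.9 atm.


PV = nRT  (R = 0.08206 L·atm/(mol·K))
V = nRT/P = 5.6×0.08206×278/6.9
= 18.515 L

18.515 L


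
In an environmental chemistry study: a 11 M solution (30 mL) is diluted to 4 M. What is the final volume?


C1V1 = C2V2
11 × 30 = 4 × V2
V2 = 330/4 = 82.5 mL

82.5 mL


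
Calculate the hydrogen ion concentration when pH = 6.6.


[H+] = 10^(-pH) = 10^(-6.6)
= 2.51×10^-7 M

2.51×10^-7 M


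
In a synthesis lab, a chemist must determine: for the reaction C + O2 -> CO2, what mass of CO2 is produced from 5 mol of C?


Mole ratio CO2:C = 1:1
n(CO2) = 5 × 1/1 = 5.000 mol
mass = 5.000 × 44.01 = 220.05 g

220.05 g


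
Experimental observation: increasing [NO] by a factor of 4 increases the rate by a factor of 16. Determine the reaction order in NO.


rate ∝ [NO]^n
4^n = 16 → n = 2
Order in NO: 2

2


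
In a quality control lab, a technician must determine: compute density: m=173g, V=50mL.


ρ = mass/volume
= 173/50
= 3.46 g/mL

3.46 g/mL


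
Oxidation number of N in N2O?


2x + (-2) = 0, so x = +1
Oxidation number: +1

+1


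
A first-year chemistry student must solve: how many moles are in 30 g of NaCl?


M(NaCl) = 58.44 g/mol
n = mass/M = 30/58.44 = 0.5133 mol

0.5133 mol


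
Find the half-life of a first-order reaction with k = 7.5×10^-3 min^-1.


t½ = ln2/k = 0.693147/(7.5×10^-3 min^-1)
= 92.42 min

92.42 min


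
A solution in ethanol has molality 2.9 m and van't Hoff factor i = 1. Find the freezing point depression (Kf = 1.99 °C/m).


ΔTf = Kf × m × i
= 1.99 × 2.9 × 1
= 5.771 °C

5.771 °C


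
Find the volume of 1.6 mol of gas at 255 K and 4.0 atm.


PV = nRT  (R = 0.08206 L·atm/(mol·K))
V = nRT/P = 1.6×0.08206×255/4.0
= 8.37 L

8.37 L


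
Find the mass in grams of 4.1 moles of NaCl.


M(NaCl) = 58.44 g/mol
mass = n × M = 4.1 × 58.44 = 239.60 g

239.60 g


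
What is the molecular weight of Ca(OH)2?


M(Ca(OH)2) = 1×40.08 + 2×16.0 + 2×1.008
= 40.08 + 32.0 + 2.02
= 74.1 g/mol

74.1 g/mol


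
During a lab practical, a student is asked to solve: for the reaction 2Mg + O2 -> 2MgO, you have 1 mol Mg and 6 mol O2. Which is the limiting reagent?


Mole ratio available / coefficient:
  Mg: 1/2 = 0.500
  O2: 6/1 = 6.000
Smaller ratio is limiting.

Mg


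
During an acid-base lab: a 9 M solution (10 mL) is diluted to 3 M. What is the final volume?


C1V1 = C2V2
9 × 10 = 3 × V2
V2 = 90/3 = 30.0 mL

30.0 mL


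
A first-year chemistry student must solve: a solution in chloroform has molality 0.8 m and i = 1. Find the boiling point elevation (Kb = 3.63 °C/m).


ΔTb = Kb × m × i
= 3.63 × 0.8 × 1
= 2.904 °C

2.904 °C


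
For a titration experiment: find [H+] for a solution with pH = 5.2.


[H+] = 10^(-pH) = 10^(-5.2)
= 6.31×10^-6 M

6.31×10^-6 M


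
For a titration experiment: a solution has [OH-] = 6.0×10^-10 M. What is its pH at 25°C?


pOH = -log10([OH-]) = -log10(6.0×10^-10)
= 10 - log10(6.0) = 9.22
pH = 14 - pOH = 14 - 9.22 = 4.78

4.78


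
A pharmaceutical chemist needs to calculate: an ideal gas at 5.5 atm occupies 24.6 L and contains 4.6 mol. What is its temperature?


PV = nRT  (R = 0.08206 L·atm/(mol·K))
T = PV/(nR) = 5.5×24.6/(4.6×0.08206)
= 135.30/0.377476
= 358.43 K

358.43 K


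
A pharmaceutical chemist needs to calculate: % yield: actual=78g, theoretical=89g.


% yield = actual/theoretical × 100
= 78/89 × 100
= 87.64%

87.64%


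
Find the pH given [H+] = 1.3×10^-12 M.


pH = -log10([H+]) = -log10(1.3×10^-12)
= 12 - log10(1.3)
= 12 - 0.11
= 11.89

11.89


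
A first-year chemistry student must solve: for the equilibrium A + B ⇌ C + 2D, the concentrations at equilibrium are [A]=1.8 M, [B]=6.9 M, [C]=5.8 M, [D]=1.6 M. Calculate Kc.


Kc = [C][D]^2/([A][B])
= (5.8^1 × 1.6^2)/(1.8^1 × 6.9^1)
= 14.848/12.42
= 1.195

1.195


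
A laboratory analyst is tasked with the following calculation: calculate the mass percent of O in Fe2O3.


M(Fe2O3) = 2×55.85 + 3×16.0 = 159.70 g/mol
Mass of O = 3 × 16.0 = 48.00 g/mol
% O = 48.00/159.70 × 100 = 30.06%

30.06%


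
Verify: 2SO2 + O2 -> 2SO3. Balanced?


Equation: 2SO2 + O2 -> 2SO3
Check atoms: O: 6=6, S: 2=2
Balanced

Yes, balanced


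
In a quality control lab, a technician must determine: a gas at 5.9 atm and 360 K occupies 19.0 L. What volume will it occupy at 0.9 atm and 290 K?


P1V1/T1 = P2V2/T2
V2 = P1V1T2/(T1P2)
= 5.9×19.0×290/(360×0.9)
= 100.336 L

100.336 L


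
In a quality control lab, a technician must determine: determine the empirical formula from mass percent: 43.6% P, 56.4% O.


Assume 100 g sample. Moles of each element:
  P: 43.6/30.97 = 1.408 mol
  O: 56.4/16.0 = 3.525 mol
Divide by smallest (1.408):
  P: 1.408/1.408 = 1.0
  O: 3.525/1.408 = 2.5
Multiply all ratios by 2 to obtain whole numbers.
Empirical formula: P2O5

P2O5


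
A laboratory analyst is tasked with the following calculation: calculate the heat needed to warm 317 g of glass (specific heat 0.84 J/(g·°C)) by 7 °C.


q = mcΔT = 317 × 0.84 × 7
= 1863.96 J

1863.96 J


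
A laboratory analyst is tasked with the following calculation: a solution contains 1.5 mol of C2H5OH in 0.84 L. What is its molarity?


M = n/V = 1.5/0.84 = 1.786 mol/L

1.786 M


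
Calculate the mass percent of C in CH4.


M(CH4) = 1×12.01 + 4×1.008 = 16.042 g/mol
Mass of C = 1 × 12.01 = 12.01 g/mol
% C = 12.01/16.042 × 100 = 74.87%

74.87%


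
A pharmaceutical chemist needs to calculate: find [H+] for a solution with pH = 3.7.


[H+] = 10^(-pH) = 10^(-3.7)
= 2.0×10^-4 M

2.0×10^-4 M


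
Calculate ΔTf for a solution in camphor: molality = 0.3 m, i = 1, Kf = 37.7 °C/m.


ΔTf = Kf × m × i
= 37.7 × 0.3 × 1
= 11.31 °C

11.31 °C


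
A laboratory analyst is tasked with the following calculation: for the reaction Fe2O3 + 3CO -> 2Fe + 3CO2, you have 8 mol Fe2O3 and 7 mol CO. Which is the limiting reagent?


Mole ratio available / coefficient:
  Fe2O3: 8/1 = 8.000
  CO: 7/3 = 2.333
Smaller ratio is limiting.

CO


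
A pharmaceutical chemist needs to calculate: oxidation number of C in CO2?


x + 2(-2) = 0, so x = +4
Oxidation number: +4

+4


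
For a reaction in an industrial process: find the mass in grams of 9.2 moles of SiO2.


M(SiO2) = 60.09 g/mol
mass = n × M = 9.2 × 60.09 = 552.83 g

552.83 g


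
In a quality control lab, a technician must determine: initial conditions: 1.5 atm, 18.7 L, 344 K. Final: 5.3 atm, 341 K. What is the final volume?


P1V1/T1 = P2V2/T2
V2 = P1V1T2/(T1P2)
= 1.5×18.7×341/(344×5.3)
= 5.246 L

5.246 L


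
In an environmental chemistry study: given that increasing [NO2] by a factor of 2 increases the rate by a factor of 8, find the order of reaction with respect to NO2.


rate ∝ [NO2]^n
2^n = 8 → n = 3
Order in NO2: 3

3


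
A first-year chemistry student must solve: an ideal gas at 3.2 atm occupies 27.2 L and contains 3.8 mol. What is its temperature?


PV = nRT  (R = 0.08206 L·atm/(mol·K))
T = PV/(nR) = 3.2×27.2/(3.8×0.08206)
= 87.04/0.311828
= 279.13 K

279.13 K


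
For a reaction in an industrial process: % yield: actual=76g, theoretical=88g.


% yield = actual/theoretical × 100
= 76/88 × 100
= 86.36%

86.36%


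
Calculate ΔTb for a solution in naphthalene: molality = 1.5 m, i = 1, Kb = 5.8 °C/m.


ΔTb = Kb × m × i
= 5.8 × 1.5 × 1
= 8.7 °C

8.7 °C


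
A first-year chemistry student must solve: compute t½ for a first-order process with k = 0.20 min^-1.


t½ = ln2/k = 0.693147/(0.20 min^-1)
= 3.466 min

3.466 min


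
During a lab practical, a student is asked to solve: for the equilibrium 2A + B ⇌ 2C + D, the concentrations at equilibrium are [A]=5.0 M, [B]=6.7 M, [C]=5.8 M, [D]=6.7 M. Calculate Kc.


Kc = [C]^2[D]/([A]^2[B])
= (5.8^2 × 6.7^1)/(5.0^2 × 6.7^1)
= 225.388/167.5
= 1.346

1.346


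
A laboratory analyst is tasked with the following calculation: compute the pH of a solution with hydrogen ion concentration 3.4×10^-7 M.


pH = -log10([H+]) = -log10(3.4×10^-7)
= 7 - log10(3.4)
= 7 - 0.53
= 6.47

6.47


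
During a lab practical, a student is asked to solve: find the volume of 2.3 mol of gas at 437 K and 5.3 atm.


PV = nRT  (R = 0.08206 L·atm/(mol·K))
V = nRT/P = 2.3×0.08206×437/5.3
= 15.562 L

15.562 L


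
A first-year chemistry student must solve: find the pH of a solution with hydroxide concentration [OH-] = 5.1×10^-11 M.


pOH = -log10([OH-]) = -log10(5.1×10^-11)
= 11 - log10(5.1) = 10.29
pH = 14 - pOH = 14 - 10.29 = 3.71

3.71


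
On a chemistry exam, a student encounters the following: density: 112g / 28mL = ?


ρ = mass/volume
= 112/28
= 4.0 g/mL

4.0 g/mL


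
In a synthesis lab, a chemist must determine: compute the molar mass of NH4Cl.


M(NH4Cl) = 1×14.01 + 4×1.008 + 1×35.45
= 14.01 + 4.03 + 35.45
= 53.49 g/mol

53.49 g/mol


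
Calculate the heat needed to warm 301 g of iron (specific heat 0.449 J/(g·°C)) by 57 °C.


q = mcΔT = 301 × 0.449 × 57
= 7703.49 J

7703.49 J


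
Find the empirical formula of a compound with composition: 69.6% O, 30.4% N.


Assume 100 g sample. Moles of each element:
  O: 69.6/16.0 = 4.35 mol
  N: 30.4/14.01 = 2.17 mol
Divide by smallest (2.17):
  O: 4.35/2.17 = 2.0
  N: 2.17/2.17 = 1.0
Empirical formula: NO2

NO2


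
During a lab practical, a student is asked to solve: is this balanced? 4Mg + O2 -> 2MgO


Equation: 4Mg + O2 -> 2MgO
Check atoms: Mg: 4≠2, O: 2=2
Not balanced

No, not balanced


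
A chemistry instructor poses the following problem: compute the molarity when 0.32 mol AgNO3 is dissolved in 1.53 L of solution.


M = n/V = 0.32/1.53 = 0.209 mol/L

0.209 M


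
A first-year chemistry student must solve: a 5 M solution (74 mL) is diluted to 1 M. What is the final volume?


C1V1 = C2V2
5 × 74 = 1 × V2
V2 = 370/1 = 370.0 mL

370.0 mL


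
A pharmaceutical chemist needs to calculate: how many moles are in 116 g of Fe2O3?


M(Fe2O3) = 159.7 g/mol
n = mass/M = 116/159.7 = 0.7264 mol

0.7264 mol


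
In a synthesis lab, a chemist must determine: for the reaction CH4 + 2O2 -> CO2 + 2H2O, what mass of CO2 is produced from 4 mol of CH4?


Mole ratio CO2:CH4 = 1:1
n(CO2) = 4 × 1/1 = 4.000 mol
mass = 4.000 × 44.01 = 176.04 g

176.04 g


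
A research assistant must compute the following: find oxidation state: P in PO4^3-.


x + 4(-2) = -3, so x = +5
Oxidation number: +5

+5


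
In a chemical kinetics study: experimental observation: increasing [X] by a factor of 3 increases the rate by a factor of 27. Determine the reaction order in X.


rate ∝ [X]^n
3^n = 27 → n = 3
Order in X: 3

3


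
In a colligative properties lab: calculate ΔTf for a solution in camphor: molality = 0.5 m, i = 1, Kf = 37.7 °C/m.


ΔTf = Kf × m × i
= 37.7 × 0.5 × 1
= 18.85 °C

18.85 °C


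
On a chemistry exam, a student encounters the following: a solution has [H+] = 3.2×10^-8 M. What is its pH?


pH = -log10([H+]) = -log10(3.2×10^-8)
= 8 - log10(3.2)
= 8 - 0.51
= 7.49

7.49


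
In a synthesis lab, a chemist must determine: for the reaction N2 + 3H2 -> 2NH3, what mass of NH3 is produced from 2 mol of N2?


Mole ratio NH3:N2 = 2:1
n(NH3) = 2 × 2/1 = 4.000 mol
mass = 4.000 × 17.03 = 68.12 g

68.12 g


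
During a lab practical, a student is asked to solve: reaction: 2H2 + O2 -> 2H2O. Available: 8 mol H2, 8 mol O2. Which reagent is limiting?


Mole ratio available / coefficient:
  H2: 8/2 = 4.000
  O2: 8/1 = 8.000
Smaller ratio is limiting.

H2


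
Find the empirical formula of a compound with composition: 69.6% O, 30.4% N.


Assume 100 g sample. Moles of each element:
  O: 69.6/16.0 = 4.35 mol
  N: 30.4/14.01 = 2.17 mol
Divide by smallest (2.17):
  O: 4.35/2.17 = 2.0
  N: 2.17/2.17 = 1.0
Empirical formula: NO2

NO2


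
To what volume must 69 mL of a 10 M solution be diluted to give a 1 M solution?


C1V1 = C2V2
10 × 69 = 1 × V2
V2 = 690/1 = 690.0 mL

690.0 mL


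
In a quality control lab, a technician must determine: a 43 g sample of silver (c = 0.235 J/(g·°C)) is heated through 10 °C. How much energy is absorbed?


q = mcΔT = 43 × 0.235 × 10
= 101.05 J

101.05 J


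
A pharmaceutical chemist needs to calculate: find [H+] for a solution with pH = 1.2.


[H+] = 10^(-pH) = 10^(-1.2)
= 6.31×10^-2 M

6.31×10^-2 M


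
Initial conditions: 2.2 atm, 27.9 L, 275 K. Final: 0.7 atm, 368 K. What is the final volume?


P1V1/T1 = P2V2/T2
V2 = P1V1T2/(T1P2)
= 2.2×27.9×368/(275×0.7)
= 117.339 L

117.339 L


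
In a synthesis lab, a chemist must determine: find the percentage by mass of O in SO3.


M(SO3) = 1×32.07 + 3×16.0 = 80.07 g/mol
Mass of O = 3 × 16.0 = 48.00 g/mol
% O = 48.00/80.07 × 100 = 59.95%

59.95%


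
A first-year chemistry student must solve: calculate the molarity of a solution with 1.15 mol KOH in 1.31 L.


M = n/V = 1.15/1.31 = 0.878 mol/L

0.878 M


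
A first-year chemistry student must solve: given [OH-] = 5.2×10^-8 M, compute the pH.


pOH = -log10([OH-]) = -log10(5.2×10^-8)
= 8 - log10(5.2) = 7.28
pH = 14 - pOH = 14 - 7.28 = 6.72

6.72


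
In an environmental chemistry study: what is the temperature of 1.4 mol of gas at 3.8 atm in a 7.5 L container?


PV = nRT  (R = 0.08206 L·atm/(mol·K))
T = PV/(nR) = 3.8×7.5/(1.4×0.08206)
= 28.50/0.114884
= 248.08 K

248.08 K


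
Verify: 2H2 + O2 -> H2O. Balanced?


Equation: 2H2 + O2 -> H2O
Check atoms: H: 4≠2, O: 2≠1
Not balanced

No, not balanced


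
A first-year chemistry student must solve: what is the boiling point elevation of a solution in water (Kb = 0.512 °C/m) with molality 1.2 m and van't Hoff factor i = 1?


ΔTb = Kb × m × i
= 0.512 × 1.2 × 1
= 0.6144 °C

0.6144 °C


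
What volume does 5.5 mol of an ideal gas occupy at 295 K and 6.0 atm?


PV = nRT  (R = 0.08206 L·atm/(mol·K))
V = nRT/P = 5.5×0.08206×295/6.0
= 22.19 L

22.19 L


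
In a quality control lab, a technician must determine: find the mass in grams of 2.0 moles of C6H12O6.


M(C6H12O6) = 180.16 g/mol
mass = n × M = 2.0 × 180.16 = 360.32 g

360.32 g


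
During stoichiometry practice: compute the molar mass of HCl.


M(HCl) = 1×1.008 + 1×35.45
= 1.01 + 35.45
= 36.46 g/mol

36.46 g/mol


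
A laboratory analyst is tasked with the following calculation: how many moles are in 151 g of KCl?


M(KCl) = 74.55 g/mol
n = mass/M = 151/74.55 = 2.0255 mol

2.0255 mol


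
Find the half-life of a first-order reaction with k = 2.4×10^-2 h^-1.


t½ = ln2/k = 0.693147/(2.4×10^-2 h^-1)
= 28.88 h

28.88 h


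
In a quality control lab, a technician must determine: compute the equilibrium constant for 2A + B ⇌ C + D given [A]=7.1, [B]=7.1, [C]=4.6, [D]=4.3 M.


Kc = [C][D]/([A]^2[B])
= (4.6^1 × 4.3^1)/(7.1^2 × 7.1^1)
= 19.78/357.911
= 0.05527

0.05527


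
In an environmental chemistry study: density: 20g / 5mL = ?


ρ = mass/volume
= 20/5
= 4.0 g/mL

4.0 g/mL


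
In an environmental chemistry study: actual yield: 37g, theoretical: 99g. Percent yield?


% yield = actual/theoretical × 100
= 37/99 × 100
= 37.37%

37.37%


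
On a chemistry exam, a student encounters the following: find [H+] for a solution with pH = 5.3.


[H+] = 10^(-pH) = 10^(-5.3)
= 5.01×10^-6 M

5.01×10^-6 M


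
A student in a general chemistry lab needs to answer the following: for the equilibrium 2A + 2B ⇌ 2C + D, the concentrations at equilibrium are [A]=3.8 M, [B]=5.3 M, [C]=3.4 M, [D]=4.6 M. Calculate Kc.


Kc = [C]^2[D]/([A]^2[B]^2)
= (3.4^2 × 4.6^1)/(3.8^2 × 5.3^2)
= 53.176/405.6196
= 0.1311

0.1311


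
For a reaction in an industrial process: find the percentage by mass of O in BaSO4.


M(BaSO4) = 1×137.33 + 1×32.07 + 4×16.0 = 233.40 g/mol
Mass of O = 4 × 16.0 = 64.00 g/mol
% O = 64.00/233.40 × 100 = 27.42%

27.42%


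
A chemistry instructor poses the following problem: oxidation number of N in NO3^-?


x + 3(-2) = -1, so x = +5
Oxidation number: +5

+5


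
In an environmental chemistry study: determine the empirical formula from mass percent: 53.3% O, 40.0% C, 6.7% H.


Assume 100 g sample. Moles of each element:
  O: 53.3/16.0 = 3.331 mol
  C: 40.0/12.01 = 3.331 mol
  H: 6.7/1.008 = 6.647 mol
Divide by smallest (3.331):
  O: 3.331/3.331 = 1.0
  C: 3.331/3.331 = 1.0
  H: 6.647/3.331 = 2.0
Empirical formula: CH2O

CH2O


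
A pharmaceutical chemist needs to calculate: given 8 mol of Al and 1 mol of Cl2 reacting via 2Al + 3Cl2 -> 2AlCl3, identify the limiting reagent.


Mole ratio available / coefficient:
  Al: 8/2 = 4.000
  Cl2: 1/3 = 0.333
Smaller ratio is limiting.

Cl2


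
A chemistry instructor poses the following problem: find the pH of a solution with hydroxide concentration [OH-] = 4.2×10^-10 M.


pOH = -log10([OH-]) = -log10(4.2×10^-10)
= 10 - log10(4.2) = 9.38
pH = 14 - pOH = 14 - 9.38 = 4.62

4.62


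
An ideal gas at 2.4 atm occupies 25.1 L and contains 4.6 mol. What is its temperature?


PV = nRT  (R = 0.08206 L·atm/(mol·K))
T = PV/(nR) = 2.4×25.1/(4.6×0.08206)
= 60.24/0.377476
= 159.59 K

159.59 K


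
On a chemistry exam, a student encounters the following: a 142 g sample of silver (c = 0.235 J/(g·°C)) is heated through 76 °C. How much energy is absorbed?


q = mcΔT = 142 × 0.235 × 76
= 2536.12 J

2536.12 J


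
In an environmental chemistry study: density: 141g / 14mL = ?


ρ = mass/volume
= 141/14
= 10.071 g/mL

10.071 g/mL


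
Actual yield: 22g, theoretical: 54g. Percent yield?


% yield = actual/theoretical × 100
= 22/54 × 100
= 40.74%

40.74%


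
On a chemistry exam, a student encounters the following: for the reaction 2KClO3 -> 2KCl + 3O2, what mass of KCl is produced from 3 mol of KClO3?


Mole ratio KCl:KClO3 = 2:2
n(KCl) = 3 × 2/2 = 3.000 mol
mass = 3.000 × 74.55 = 223.65 g

223.65 g


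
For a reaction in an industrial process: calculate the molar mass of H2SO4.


M(H2SO4) = 2×1.008 + 1×32.07 + 4×16.0
= 2.02 + 32.07 + 64.0
= 98.09 g/mol

98.09 g/mol


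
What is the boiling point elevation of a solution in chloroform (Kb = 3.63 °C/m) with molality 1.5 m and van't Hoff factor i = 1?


ΔTb = Kb × m × i
= 3.63 × 1.5 × 1
= 5.445 °C

5.445 °C


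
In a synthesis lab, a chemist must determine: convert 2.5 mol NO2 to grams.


M(NO2) = 46.01 g/mol
mass = n × M = 2.5 × 46.01 = 115.03 g

115.03 g


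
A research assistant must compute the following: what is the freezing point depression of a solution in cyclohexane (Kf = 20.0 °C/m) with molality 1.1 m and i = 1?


ΔTf = Kf × m × i
= 20.0 × 1.1 × 1
= 22.0 °C

22.0 °C


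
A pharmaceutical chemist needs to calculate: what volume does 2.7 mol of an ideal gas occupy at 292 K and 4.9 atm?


PV = nRT  (R = 0.08206 L·atm/(mol·K))
V = nRT/P = 2.7×0.08206×292/4.9
= 13.203 L

13.203 L


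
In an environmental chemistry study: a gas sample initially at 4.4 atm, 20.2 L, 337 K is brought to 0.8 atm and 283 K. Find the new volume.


P1V1/T1 = P2V2/T2
V2 = P1V1T2/(T1P2)
= 4.4×20.2×283/(337×0.8)
= 93.298 L

93.298 L


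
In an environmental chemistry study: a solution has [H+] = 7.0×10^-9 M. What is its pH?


pH = -log10([H+]) = -log10(7.0×10^-9)
= 9 - log10(7.0)
= 9 - 0.85
= 8.15

8.15


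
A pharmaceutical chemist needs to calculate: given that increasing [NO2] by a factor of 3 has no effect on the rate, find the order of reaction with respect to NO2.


rate ∝ [NO2]^n
rate ∝ [NO2]^0
Order in NO2: 0

0


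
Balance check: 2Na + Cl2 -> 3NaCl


Equation: 2Na + Cl2 -> 3NaCl
Check atoms: Cl: 2≠3, Na: 2≠3
Not balanced

No, not balanced


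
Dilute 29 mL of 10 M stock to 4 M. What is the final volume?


C1V1 = C2V2
10 × 29 = 4 × V2
V2 = 290/4 = 72.5 mL

72.5 mL


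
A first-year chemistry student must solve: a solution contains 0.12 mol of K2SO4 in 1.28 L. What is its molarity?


M = n/V = 0.12/1.28 = 0.094 mol/L

0.094 M


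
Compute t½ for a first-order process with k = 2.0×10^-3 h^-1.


t½ = ln2/k = 0.693147/(2.0×10^-3 h^-1)
= 346.6 h

346.6 h


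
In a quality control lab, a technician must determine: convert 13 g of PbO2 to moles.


M(PbO2) = 239.2 g/mol
n = mass/M = 13/239.2 = 0.0543 mol

0.0543 mol


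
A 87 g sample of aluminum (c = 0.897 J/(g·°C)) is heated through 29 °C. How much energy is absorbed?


q = mcΔT = 87 × 0.897 × 29
= 2263.13 J

2263.13 J


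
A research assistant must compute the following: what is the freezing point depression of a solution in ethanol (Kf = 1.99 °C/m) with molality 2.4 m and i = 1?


ΔTf = Kf × m × i
= 1.99 × 2.4 × 1
= 4.776 °C

4.776 °C


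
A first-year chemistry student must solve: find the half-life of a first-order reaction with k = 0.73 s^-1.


t½ = ln2/k = 0.693147/(0.73 s^-1)
= 0.9495 s

0.9495 s


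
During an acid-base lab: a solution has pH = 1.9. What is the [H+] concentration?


[H+] = 10^(-pH) = 10^(-1.9)
= 1.26×10^-2 M

1.26×10^-2 M


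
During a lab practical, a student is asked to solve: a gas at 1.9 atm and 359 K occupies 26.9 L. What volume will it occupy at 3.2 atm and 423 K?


P1V1/T1 = P2V2/T2
V2 = P1V1T2/(T1P2)
= 1.9×26.9×423/(359×3.2)
= 18.819 L

18.819 L


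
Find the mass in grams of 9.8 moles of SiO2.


M(SiO2) = 60.09 g/mol
mass = n × M = 9.8 × 60.09 = 588.88 g

588.88 g


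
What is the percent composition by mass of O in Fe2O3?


M(Fe2O3) = 2×55.85 + 3×16.0 = 159.70 g/mol
Mass of O = 3 × 16.0 = 48.00 g/mol
% O = 48.00/159.70 × 100 = 30.06%

30.06%


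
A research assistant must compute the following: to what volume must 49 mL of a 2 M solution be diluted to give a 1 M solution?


C1V1 = C2V2
2 × 49 = 1 × V2
V2 = 98/1 = 98.0 mL

98.0 mL


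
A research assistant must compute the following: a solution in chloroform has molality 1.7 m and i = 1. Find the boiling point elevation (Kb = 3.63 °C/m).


ΔTb = Kb × m × i
= 3.63 × 1.7 × 1
= 6.171 °C

6.171 °C


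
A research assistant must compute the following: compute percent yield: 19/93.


% yield = actual/theoretical × 100
= 19/93 × 100
= 20.43%

20.43%


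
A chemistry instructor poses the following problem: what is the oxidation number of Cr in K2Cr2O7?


2(+1) + 2x + 7(-2) = 0, so x = +6
Oxidation number: +6

+6


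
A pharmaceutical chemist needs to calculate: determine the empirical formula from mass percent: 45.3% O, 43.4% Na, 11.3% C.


Assume 100 g sample. Moles of each element:
  O: 45.3/16.0 = 2.831 mol
  Na: 43.4/22.99 = 1.888 mol
  C: 11.3/12.01 = 0.941 mol
Divide by smallest (0.941):
  O: 2.831/0.941 = 3.01
  Na: 1.888/0.941 = 2.01
  C: 0.941/0.941 = 1.0
Empirical formula: Na2CO3

Na2CO3


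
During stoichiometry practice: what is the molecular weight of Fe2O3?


M(Fe2O3) = 2×55.85 + 3×16.0
= 111.7 + 48.0
= 159.7 g/mol

159.7 g/mol


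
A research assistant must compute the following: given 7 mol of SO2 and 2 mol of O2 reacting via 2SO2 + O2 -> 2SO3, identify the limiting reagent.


Mole ratio available / coefficient:
  SO2: 7/2 = 3.500
  O2: 2/1 = 2.000
Smaller ratio is limiting.

O2


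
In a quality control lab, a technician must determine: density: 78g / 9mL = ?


ρ = mass/volume
= 78/9
= 8.667 g/mL

8.667 g/mL


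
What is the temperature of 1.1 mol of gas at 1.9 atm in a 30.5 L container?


PV = nRT  (R = 0.08206 L·atm/(mol·K))
T = PV/(nR) = 1.9×30.5/(1.1×0.08206)
= 57.95/0.090266
= 641.99 K

641.99 K


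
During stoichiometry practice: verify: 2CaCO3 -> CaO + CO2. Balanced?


Equation: 2CaCO3 -> CaO + CO2
Check atoms: C: 2≠1, Ca: 2≠1, O: 6≠3
Not balanced

No, not balanced


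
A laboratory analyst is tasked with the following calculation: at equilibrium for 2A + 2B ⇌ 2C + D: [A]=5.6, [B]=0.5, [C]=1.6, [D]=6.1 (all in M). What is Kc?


Kc = [C]^2[D]/([A]^2[B]^2)
= (1.6^2 × 6.1^1)/(5.6^2 × 0.5^2)
= 15.616/7.84
= 1.992

1.992


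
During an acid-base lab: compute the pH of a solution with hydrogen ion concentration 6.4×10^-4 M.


pH = -log10([H+]) = -log10(6.4×10^-4)
= 4 - log10(6.4)
= 4 - 0.81
= 3.19

3.19


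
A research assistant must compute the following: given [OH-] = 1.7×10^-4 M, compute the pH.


pOH = -log10([OH-]) = -log10(1.7×10^-4)
= 4 - log10(1.7) = 3.77
pH = 14 - pOH = 14 - 3.77 = 10.23

10.23


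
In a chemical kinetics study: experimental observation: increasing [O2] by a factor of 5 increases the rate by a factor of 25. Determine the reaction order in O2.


rate ∝ [O2]^n
5^n = 25 → n = 2
Order in O2: 2

2


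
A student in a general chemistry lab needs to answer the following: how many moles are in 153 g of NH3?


M(NH3) = 17.03 g/mol
n = mass/M = 153/17.03 = 8.9841 mol

8.9841 mol


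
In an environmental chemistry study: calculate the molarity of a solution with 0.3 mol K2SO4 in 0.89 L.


M = n/V = 0.3/0.89 = 0.337 mol/L

0.337 M


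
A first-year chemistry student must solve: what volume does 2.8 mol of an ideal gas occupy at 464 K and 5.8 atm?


PV = nRT  (R = 0.08206 L·atm/(mol·K))
V = nRT/P = 2.8×0.08206×464/5.8
= 18.381 L

18.381 L


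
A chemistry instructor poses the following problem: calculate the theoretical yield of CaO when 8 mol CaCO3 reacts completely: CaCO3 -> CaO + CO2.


Mole ratio CaO:CaCO3 = 1:1
n(CaO) = 8 × 1/1 = 8.000 mol
mass = 8.000 × 56.08 = 448.64 g

448.64 g


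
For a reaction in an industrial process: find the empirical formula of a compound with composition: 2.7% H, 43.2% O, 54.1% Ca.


Assume 100 g sample. Moles of each element:
  H: 2.7/1.008 = 2.679 mol
  O: 43.2/16.0 = 2.7 mol
  Ca: 54.1/40.08 = 1.35 mol
Divide by smallest (1.35):
  H: 2.679/1.35 = 1.98
  O: 2.7/1.35 = 2.0
  Ca: 1.35/1.35 = 1.0
Empirical formula: CaO2H2

CaO2H2


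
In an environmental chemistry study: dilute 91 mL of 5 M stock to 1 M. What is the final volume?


C1V1 = C2V2
5 × 91 = 1 × V2
V2 = 455/1 = 455.0 mL

455.0 mL


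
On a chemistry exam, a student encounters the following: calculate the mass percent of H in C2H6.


M(C2H6) = 2×12.01 + 6×1.008 = 30.068 g/mol
Mass of H = 6 × 1.008 = 6.048 g/mol
% H = 6.048/30.068 × 100 = 20.11%

20.11%


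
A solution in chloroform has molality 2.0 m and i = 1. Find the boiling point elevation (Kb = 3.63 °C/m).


ΔTb = Kb × m × i
= 3.63 × 2.0 × 1
= 7.26 °C

7.26 °C


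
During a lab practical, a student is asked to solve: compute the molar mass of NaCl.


M(NaCl) = 1×22.99 + 1×35.45
= 22.99 + 35.45
= 58.44 g/mol

58.44 g/mol


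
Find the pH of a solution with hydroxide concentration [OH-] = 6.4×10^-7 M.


pOH = -log10([OH-]) = -log10(6.4×10^-7)
= 7 - log10(6.4) = 6.19
pH = 14 - pOH = 14 - 6.19 = 7.81

7.81


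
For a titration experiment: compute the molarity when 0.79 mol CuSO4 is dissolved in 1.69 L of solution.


M = n/V = 0.79/1.69 = 0.467 mol/L

0.467 M


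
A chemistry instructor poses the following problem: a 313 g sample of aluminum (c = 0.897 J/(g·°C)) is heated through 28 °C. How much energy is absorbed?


q = mcΔT = 313 × 0.897 × 28
= 7861.31 J

7861.31 J


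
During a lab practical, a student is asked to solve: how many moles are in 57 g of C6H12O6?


M(C6H12O6) = 180.16 g/mol
n = mass/M = 57/180.16 = 0.3164 mol

0.3164 mol


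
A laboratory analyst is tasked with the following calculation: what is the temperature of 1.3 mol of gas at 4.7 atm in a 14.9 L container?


PV = nRT  (R = 0.08206 L·atm/(mol·K))
T = PV/(nR) = 4.7×14.9/(1.3×0.08206)
= 70.03/0.106678
= 656.46 K

656.46 K


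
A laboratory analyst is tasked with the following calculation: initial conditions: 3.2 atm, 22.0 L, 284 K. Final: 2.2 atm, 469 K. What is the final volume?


P1V1/T1 = P2V2/T2
V2 = P1V1T2/(T1P2)
= 3.2×22.0×469/(284×2.2)
= 52.845 L

52.845 L


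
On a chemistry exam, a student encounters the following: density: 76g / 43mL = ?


ρ = mass/volume
= 76/43
= 1.767 g/mL

1.767 g/mL


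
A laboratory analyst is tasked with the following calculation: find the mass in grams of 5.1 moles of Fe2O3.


M(Fe2O3) = 159.7 g/mol
mass = n × M = 5.1 × 159.7 = 814.47 g

814.47 g


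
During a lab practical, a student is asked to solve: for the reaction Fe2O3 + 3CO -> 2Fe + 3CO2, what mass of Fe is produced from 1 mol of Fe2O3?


Mole ratio Fe:Fe2O3 = 2:1
n(Fe) = 1 × 2/1 = 2.000 mol
mass = 2.000 × 55.85 = 111.7 g

111.7 g


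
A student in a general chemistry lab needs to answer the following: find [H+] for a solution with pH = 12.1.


[H+] = 10^(-pH) = 10^(-12.1)
= 7.94×10^-13 M

7.94×10^-13 M


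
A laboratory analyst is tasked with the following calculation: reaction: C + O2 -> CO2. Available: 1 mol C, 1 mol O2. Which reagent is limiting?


Mole ratio available / coefficient:
  C: 1/1 = 1.000
  O2: 1/1 = 1.000
Smaller ratio is limiting.

neither (stoichiometric); C and O2 are fully consumed


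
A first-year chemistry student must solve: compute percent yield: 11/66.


% yield = actual/theoretical × 100
= 11/66 × 100
= 16.67%

16.67%


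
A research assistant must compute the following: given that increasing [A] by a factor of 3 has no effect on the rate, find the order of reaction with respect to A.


rate ∝ [A]^n
rate ∝ [A]^0
Order in A: 0

0


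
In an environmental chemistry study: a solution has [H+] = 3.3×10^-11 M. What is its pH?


pH = -log10([H+]) = -log10(3.3×10^-11)
= 11 - log10(3.3)
= 11 - 0.52
= 10.48

10.48


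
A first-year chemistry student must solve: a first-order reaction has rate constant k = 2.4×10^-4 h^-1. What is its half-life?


t½ = ln2/k = 0.693147/(2.4×10^-4 h^-1)
= 2888 h

2888 h


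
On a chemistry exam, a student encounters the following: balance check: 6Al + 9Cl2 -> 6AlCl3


Equation: 6Al + 9Cl2 -> 6AlCl3
Check atoms: Al: 6=6, Cl: 18=18
Balanced

Yes, balanced


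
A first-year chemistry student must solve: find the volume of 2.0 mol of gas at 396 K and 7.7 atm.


PV = nRT  (R = 0.08206 L·atm/(mol·K))
V = nRT/P = 2.0×0.08206×396/7.7
= 8.44 L

8.44 L


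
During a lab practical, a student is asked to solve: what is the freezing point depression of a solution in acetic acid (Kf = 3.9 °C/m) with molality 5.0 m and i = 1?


ΔTf = Kf × m × i
= 3.9 × 5.0 × 1
= 19.5 °C

19.5 °C


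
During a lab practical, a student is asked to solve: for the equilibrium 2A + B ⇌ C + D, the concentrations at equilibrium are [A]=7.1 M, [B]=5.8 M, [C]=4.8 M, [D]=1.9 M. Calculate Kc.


Kc = [C][D]/([A]^2[B])
= (4.8^1 × 1.9^1)/(7.1^2 × 5.8^1)
= 9.12/292.378
= 0.03119

0.03119


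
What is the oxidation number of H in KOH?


H is +1 with nonmetals
Oxidation number: +1

+1


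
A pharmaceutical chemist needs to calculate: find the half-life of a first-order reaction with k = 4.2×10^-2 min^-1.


t½ = ln2/k = 0.693147/(4.2×10^-2 min^-1)
= 16.50 min

16.50 min


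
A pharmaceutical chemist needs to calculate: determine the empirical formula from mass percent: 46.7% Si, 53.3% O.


Assume 100 g sample. Moles of each element:
  Si: 46.7/28.09 = 1.663 mol
  O: 53.3/16.0 = 3.331 mol
Divide by smallest (1.663):
  Si: 1.663/1.663 = 1.0
  O: 3.331/1.663 = 2.0
Empirical formula: SiO2

SiO2


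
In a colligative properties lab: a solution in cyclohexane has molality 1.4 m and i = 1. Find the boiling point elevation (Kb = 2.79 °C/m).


ΔTb = Kb × m × i
= 2.79 × 1.4 × 1
= 3.906 °C

3.906 °C
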